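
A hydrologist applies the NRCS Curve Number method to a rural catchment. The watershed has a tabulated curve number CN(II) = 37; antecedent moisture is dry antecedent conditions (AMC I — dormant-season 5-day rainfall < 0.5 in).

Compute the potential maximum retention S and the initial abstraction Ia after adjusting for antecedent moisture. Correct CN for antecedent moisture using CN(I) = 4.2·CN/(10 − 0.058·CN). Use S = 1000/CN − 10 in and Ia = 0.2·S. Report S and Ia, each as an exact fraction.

S = 1500/37 in ≈ 40.541 in; Ia = 300/37 in ≈ 8.108 in

Adjust CN=37 to AMC I: 4.2·37/(10 − 0.058·37) → (777/5) ÷ (3927/500) = 3700/187 ≈ 19.786
Max retention: S = 1000/(3700/187) − 10 = 1500/37 in (≈ 40.541 in)
Ia = 0.2·(1500/37) = 300/37 in ≈ 8.108 in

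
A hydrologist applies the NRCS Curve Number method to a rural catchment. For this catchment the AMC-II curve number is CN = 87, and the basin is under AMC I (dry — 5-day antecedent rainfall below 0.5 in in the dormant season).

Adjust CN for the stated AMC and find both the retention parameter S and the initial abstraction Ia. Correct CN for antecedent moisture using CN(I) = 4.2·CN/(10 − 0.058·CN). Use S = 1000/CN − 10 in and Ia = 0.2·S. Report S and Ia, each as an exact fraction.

Adjust CN=87 to AMC I: 4.2·87/(10 − 0.058·87) → (1827/5) ÷ (2477/500) = 182700/2477 ≈ 73.759
S = 1000/(182700/2477) − 10 = 6500/1827 in ≈ 3.558 in
Ia = 0.2·(6500/1827) = 1300/1827 in ≈ 0.712 in

S = 6500/1827 in ≈ 3.558 in; Ia = 1300/1827 in ≈ 0.712 in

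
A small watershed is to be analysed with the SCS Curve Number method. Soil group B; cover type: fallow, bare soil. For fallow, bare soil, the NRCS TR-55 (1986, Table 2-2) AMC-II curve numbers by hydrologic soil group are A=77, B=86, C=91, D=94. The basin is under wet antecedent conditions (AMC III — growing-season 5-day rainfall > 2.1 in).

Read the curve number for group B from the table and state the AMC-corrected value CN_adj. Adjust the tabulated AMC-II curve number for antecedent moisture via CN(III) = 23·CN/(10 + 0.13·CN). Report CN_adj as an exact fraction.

NRCS table: fallow, bare soil, soil group B → CN(II) = 86
Wet (AMC III): CN(III) = 23·86/(10 + 0.13·86) = 1978/(1059/50) = 98900/1059 ≈ 93.390

CN_adj = 98900/1059 ≈ 93.390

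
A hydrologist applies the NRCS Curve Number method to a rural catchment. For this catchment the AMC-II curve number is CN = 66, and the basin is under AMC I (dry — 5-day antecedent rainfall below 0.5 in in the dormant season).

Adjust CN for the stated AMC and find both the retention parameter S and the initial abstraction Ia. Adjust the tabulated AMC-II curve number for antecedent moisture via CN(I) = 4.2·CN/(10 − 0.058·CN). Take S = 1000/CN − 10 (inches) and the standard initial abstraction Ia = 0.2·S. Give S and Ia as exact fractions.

S = 8500/693 in ≈ 12.266 in; Ia = 1700/693 in ≈ 2.453 in

Adjust CN=66 to AMC I: 4.2·66/(10 − 0.058·66) → (1386/5) ÷ (1543/250) = 69300/1543 ≈ 44.913
S = 1000/(69300/1543) − 10 = 8500/693 in ≈ 12.266 in
Ia = 0.2S: 0.2·12.266 = 2.453 in (exactly 1700/693)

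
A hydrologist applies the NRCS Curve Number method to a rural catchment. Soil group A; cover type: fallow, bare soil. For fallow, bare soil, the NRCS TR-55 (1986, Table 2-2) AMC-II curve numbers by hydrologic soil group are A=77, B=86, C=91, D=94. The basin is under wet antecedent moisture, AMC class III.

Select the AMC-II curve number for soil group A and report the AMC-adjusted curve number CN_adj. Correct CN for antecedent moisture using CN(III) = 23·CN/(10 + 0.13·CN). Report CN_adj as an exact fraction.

CN_adj = 7700/87 ≈ 88.506

NRCS table: fallow, bare soil, soil group A → CN(II) = 77
Wet (AMC III): CN(III) = 23·77/(10 + 0.13·77) = 1771/(2001/100) = 7700/87 ≈ 88.506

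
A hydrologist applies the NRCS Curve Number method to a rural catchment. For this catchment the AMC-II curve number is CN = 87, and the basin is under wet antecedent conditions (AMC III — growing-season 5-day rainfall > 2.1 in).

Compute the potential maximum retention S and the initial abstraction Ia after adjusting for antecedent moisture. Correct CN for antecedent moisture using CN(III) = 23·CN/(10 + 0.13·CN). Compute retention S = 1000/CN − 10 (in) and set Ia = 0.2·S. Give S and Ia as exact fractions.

S = 1300/2001 in ≈ 0.650 in; Ia = 260/2001 in ≈ 0.130 in

Adjust CN=87 to AMC III: 23·87/(10 + 0.13·87) → 2001 ÷ (2131/100) = 200100/2131 ≈ 93.900
S = 1000/(200100/2131) − 10 = 1300/2001 in ≈ 0.650 in
Initial abstraction Ia = S/5 = (1300/2001)/5 = 260/2001 ≈ 0.130 in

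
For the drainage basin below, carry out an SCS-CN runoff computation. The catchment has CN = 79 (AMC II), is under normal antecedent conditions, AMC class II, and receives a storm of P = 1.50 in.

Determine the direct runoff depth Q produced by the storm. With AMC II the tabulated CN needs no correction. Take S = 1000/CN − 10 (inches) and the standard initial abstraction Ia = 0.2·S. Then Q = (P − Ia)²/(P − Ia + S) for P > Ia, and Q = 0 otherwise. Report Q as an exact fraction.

Q = 7803/30178 in ≈ 0.259 in

Average conditions: CN = 79 (no AMC adjustment).
Retention S: 1000/CN − 10 with CN=79.000 → S = 210/79 ≈ 2.658 in
Initial abstraction Ia = S/5 = (210/79)/5 = 42/79 ≈ 0.532 in
Since P=1.500 > Ia=0.532: effective rainfall P−Ia = 153/158 in
Runoff Q = (P−Ia)²/(P−Ia+S) = (0.968)²/(0.968+2.658) = 7803/30178 ≈ 0.259 in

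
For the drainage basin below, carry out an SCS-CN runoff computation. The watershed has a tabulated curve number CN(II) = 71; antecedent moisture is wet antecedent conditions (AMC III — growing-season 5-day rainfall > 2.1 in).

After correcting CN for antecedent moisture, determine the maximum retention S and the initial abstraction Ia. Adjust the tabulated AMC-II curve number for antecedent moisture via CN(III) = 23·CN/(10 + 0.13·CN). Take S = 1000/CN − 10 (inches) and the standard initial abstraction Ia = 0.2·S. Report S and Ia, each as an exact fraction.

S = 2900/1633 in ≈ 1.776 in; Ia = 580/1633 in ≈ 0.355 in

Adjust CN=71 to AMC III: 23·71/(10 + 0.13·71) → 1633 ÷ (1923/100) = 163300/1923 ≈ 84.919
Retention S: 1000/CN − 10 with CN=84.919 → S = 2900/1633 ≈ 1.776 in
Ia = 0.2S: 0.2·1.776 = 0.355 in (exactly 580/1633)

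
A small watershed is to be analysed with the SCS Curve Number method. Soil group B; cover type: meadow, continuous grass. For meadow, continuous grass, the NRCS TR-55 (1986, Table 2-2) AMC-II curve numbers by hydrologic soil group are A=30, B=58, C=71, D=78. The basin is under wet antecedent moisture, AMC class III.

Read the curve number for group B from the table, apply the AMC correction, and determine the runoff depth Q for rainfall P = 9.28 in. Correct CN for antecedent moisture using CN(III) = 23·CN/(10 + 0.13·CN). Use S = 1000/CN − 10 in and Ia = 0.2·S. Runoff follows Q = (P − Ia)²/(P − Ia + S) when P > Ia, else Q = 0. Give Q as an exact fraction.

NRCS table: meadow, continuous grass, soil group B → CN(II) = 58
Adjust CN=58 to AMC III: 23·58/(10 + 0.13·58) → 1334 ÷ (877/50) = 66700/877 ≈ 76.055
S = 1000/(66700/877) − 10 = 2100/667 in ≈ 3.148 in
Ia = 0.2·(2100/667) = 420/667 in ≈ 0.630 in
P − Ia = 9.280 − 0.630 = 144244/16675 ≈ 8.650 in (> 0, runoff occurs)
Q = (144244/16675)²/((144244/16675) + 2100/667) = (20806331536/278055625)/(196744/16675) = 2600791442/410088275 in ≈ 6.342 in

Q = 2600791442/410088275 in ≈ 6.342 in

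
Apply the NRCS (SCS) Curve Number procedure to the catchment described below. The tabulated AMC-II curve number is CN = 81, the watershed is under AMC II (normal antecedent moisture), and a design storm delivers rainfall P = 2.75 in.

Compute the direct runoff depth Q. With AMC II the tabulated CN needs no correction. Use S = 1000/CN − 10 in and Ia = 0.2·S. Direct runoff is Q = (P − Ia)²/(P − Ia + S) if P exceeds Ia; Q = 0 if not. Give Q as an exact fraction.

Q = 546121/485676 in ≈ 1.124 in

CN(II) = 81; AMC II needs no correction.
Retention S: 1000/CN − 10 with CN=81.000 → S = 190/81 ≈ 2.346 in
Ia = 0.2S: 0.2·2.346 = 0.469 in (exactly 38/81)
Since P=2.750 > Ia=0.469: effective rainfall P−Ia = 739/324 in
Runoff Q = (P−Ia)²/(P−Ia+S) = (2.281)²/(2.281+2.346) = 546121/485676 ≈ 1.124 in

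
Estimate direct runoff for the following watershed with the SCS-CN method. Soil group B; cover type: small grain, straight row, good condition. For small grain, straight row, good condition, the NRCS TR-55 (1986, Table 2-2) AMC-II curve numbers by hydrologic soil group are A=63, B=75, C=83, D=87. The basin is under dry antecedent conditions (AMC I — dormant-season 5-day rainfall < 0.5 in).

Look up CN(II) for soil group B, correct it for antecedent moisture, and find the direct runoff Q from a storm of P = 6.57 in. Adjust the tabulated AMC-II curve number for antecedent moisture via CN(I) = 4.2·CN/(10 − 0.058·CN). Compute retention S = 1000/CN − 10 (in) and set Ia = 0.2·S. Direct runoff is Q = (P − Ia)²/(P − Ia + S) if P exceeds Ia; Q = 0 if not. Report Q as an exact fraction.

NRCS table: small grain, straight row, good condition, soil group B → CN(II) = 75
CN(I) from CN(II)=75: (4.2·75)/(10 − 0.058·75) = 6300/113 ≈ 55.752
S = 1000/(6300/113) − 10 = 500/63 in ≈ 7.937 in
Ia = 0.2·(500/63) = 100/63 in ≈ 1.587 in
Excess rainfall: 6.570 − 1.587 = 4.983 in; P > Ia so Q > 0
Runoff Q = (P−Ia)²/(P−Ia+S) = (4.983)²/(4.983+7.937) = 985394881/512763300 ≈ 1.922 in

Q = 985394881/512763300 in ≈ 1.922 in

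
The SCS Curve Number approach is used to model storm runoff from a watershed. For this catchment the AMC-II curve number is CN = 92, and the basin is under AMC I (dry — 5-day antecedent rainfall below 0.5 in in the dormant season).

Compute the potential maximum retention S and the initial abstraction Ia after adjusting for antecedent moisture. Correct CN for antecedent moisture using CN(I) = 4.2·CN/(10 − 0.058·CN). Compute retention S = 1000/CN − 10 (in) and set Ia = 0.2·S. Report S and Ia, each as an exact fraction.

CN(I) from CN(II)=92: (4.2·92)/(10 − 0.058·92) = 48300/583 ≈ 82.847
Max retention: S = 1000/(48300/583) − 10 = 1000/483 in (≈ 2.070 in)
Initial abstraction Ia = S/5 = (1000/483)/5 = 200/483 ≈ 0.414 in

S = 1000/483 in ≈ 2.070 in; Ia = 200/483 in ≈ 0.414 in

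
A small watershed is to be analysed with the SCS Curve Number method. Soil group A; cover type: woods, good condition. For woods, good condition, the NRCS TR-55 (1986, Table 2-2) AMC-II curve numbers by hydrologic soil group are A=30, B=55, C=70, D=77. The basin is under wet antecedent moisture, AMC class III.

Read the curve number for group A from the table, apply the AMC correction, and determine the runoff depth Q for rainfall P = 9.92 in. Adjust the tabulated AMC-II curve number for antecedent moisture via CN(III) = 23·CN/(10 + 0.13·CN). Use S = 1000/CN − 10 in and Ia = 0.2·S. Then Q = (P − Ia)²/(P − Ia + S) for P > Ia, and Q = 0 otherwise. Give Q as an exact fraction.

NRCS table: woods, good condition, soil group A → CN(II) = 30
CN(III) from CN(II)=30: (23·30)/(10 + 0.13·30) = 6900/139 ≈ 49.640
S = 1000/(6900/139) − 10 = 700/69 in ≈ 10.145 in
Ia = 0.2·(700/69) = 140/69 in ≈ 2.029 in
P − Ia = 9.920 − 2.029 = 13612/1725 ≈ 7.891 in (> 0, runoff occurs)
Q = (13612/1725)²/((13612/1725) + 700/69) = (185286544/2975625)/(31112/1725) = 23160818/6708525 in ≈ 3.452 in

Q = 23160818/6708525 in ≈ 3.452 in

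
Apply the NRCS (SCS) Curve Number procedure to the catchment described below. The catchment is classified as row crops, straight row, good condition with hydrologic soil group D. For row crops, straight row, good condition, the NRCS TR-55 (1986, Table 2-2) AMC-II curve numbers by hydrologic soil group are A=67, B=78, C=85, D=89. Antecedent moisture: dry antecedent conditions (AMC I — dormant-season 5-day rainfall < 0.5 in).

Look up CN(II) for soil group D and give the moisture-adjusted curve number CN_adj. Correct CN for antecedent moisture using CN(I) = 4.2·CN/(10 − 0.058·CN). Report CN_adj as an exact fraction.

NRCS table: row crops, straight row, good condition, soil group D → CN(II) = 89
Adjust CN=89 to AMC I: 4.2·89/(10 − 0.058·89) → (1869/5) ÷ (2419/500) = 186900/2419 ≈ 77.263

CN_adj = 186900/2419 ≈ 77.263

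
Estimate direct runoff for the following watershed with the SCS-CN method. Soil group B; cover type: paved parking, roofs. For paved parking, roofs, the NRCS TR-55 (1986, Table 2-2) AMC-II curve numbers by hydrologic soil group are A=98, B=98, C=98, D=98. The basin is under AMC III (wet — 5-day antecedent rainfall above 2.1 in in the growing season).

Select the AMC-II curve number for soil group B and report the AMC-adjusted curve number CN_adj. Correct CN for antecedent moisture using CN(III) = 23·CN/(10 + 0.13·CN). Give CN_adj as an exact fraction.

NRCS table: paved parking, roofs, soil group B → CN(II) = 98
Wet (AMC III): CN(III) = 23·98/(10 + 0.13·98) = 2254/(1137/50) = 112700/1137 ≈ 99.120

CN_adj = 112700/1137 ≈ 99.120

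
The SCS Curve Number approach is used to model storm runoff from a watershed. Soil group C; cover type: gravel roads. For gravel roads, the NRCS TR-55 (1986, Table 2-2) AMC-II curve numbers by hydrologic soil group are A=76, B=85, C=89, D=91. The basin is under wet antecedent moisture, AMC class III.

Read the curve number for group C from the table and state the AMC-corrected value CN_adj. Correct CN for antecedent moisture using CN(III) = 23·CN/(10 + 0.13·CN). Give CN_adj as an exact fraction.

NRCS table: gravel roads, soil group C → CN(II) = 89
Wet (AMC III): CN(III) = 23·89/(10 + 0.13·89) = 2047/(2157/100) = 204700/2157 ≈ 94.900

CN_adj = 204700/2157 ≈ 94.900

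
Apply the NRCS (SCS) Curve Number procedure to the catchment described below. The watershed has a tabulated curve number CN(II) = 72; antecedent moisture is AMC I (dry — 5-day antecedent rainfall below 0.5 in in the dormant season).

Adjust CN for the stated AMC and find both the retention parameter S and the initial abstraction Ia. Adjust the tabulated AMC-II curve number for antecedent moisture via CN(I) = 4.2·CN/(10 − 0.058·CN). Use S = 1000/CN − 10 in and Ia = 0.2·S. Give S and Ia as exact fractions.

S = 250/27 in ≈ 9.259 in; Ia = 50/27 in ≈ 1.852 in

Dry (AMC I): CN(I) = 4.2·72/(10 − 0.058·72) = (1512/5)/(728/125) = 675/13 ≈ 51.923
S = 1000/(675/13) − 10 = 250/27 in ≈ 9.259 in
Initial abstraction Ia = S/5 = (250/27)/5 = 50/27 ≈ 1.852 in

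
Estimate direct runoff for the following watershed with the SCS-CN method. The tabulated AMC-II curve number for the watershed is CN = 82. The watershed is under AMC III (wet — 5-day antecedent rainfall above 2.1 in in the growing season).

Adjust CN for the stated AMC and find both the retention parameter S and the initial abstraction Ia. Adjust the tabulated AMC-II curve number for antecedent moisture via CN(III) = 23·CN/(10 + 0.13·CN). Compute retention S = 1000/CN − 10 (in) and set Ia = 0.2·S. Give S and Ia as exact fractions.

CN(III) from CN(II)=82: (23·82)/(10 + 0.13·82) = 94300/1033 ≈ 91.288
Max retention: S = 1000/(94300/1033) − 10 = 900/943 in (≈ 0.954 in)
Initial abstraction Ia = S/5 = (900/943)/5 = 180/943 ≈ 0.191 in

S = 900/943 in ≈ 0.954 in; Ia = 180/943 in ≈ 0.191 in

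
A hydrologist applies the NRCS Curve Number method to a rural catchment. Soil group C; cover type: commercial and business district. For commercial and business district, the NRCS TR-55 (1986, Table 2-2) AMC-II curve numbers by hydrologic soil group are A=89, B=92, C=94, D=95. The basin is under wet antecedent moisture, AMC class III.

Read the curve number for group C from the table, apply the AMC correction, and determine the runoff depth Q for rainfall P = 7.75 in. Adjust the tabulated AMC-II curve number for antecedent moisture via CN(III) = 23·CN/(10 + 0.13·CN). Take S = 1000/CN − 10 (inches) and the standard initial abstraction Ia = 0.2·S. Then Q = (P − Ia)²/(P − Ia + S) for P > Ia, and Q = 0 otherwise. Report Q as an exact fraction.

Q = 1106959441/149052604 in ≈ 7.427 in

NRCS table: commercial and business district, soil group C → CN(II) = 94
CN(III) from CN(II)=94: (23·94)/(10 + 0.13·94) = 108100/1111 ≈ 97.300
S = 1000/(108100/1111) − 10 = 300/1081 in ≈ 0.278 in
Ia = 0.2S: 0.2·0.278 = 0.056 in (exactly 60/1081)
Since P=7.750 > Ia=0.056: effective rainfall P−Ia = 33271/4324 in
Q: (33271/4324)² ÷ (34471/4324) = 1106959441/149052604 in (≈ 7.427 in)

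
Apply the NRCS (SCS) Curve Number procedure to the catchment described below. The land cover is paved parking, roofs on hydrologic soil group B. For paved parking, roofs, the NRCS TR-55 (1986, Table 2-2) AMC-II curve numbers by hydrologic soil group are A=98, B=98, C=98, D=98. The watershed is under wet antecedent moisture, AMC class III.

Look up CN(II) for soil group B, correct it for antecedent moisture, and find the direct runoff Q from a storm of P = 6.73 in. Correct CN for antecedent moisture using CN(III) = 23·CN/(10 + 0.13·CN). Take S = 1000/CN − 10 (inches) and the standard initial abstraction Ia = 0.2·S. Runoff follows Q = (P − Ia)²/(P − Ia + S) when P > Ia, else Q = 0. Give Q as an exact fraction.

NRCS table: paved parking, roofs, soil group B → CN(II) = 98
Adjust CN=98 to AMC III: 23·98/(10 + 0.13·98) → 2254 ÷ (1137/50) = 112700/1137 ≈ 99.120
Retention S: 1000/CN − 10 with CN=99.120 → S = 100/1127 ≈ 0.089 in
Initial abstraction Ia = S/5 = (100/1127)/5 = 20/1127 ≈ 0.018 in
Excess rainfall: 6.730 − 0.018 = 6.712 in; P > Ia so Q > 0
Q = (756471/112700)²/((756471/112700) + 100/1127) = (572248373841/12701290000)/(766471/112700) = 572248373841/86381281700 in ≈ 6.625 in

Q = 572248373841/86381281700 in ≈ 6.625 in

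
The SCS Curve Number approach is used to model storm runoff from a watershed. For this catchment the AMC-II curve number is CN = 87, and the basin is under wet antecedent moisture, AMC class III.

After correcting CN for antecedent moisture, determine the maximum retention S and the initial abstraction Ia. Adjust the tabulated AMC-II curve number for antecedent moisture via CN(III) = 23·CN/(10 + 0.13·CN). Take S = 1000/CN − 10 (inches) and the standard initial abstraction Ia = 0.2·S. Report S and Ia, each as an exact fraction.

S = 1300/2001 in ≈ 0.650 in; Ia = 260/2001 in ≈ 0.130 in

Adjust CN=87 to AMC III: 23·87/(10 + 0.13·87) → 2001 ÷ (2131/100) = 200100/2131 ≈ 93.900
Max retention: S = 1000/(200100/2131) − 10 = 1300/2001 in (≈ 0.650 in)
Ia = 0.2·(1300/2001) = 260/2001 in ≈ 0.130 in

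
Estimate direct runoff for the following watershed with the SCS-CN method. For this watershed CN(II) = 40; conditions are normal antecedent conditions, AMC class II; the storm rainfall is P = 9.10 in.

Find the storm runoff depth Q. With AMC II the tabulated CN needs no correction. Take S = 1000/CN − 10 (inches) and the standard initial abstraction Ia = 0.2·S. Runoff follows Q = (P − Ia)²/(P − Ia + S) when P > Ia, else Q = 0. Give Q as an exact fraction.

Q = 3721/2110 in ≈ 1.764 in

CN(II) = 40; AMC II needs no correction.
Retention S: 1000/CN − 10 with CN=40.000 → S = 15 ≈ 15.000 in
Ia = 0.2·15 = 3 in ≈ 3.000 in
Excess rainfall: 9.100 − 3.000 = 6.100 in; P > Ia so Q > 0
Runoff Q = (P−Ia)²/(P−Ia+S) = (6.100)²/(6.100+15.000) = 3721/2110 ≈ 1.764 in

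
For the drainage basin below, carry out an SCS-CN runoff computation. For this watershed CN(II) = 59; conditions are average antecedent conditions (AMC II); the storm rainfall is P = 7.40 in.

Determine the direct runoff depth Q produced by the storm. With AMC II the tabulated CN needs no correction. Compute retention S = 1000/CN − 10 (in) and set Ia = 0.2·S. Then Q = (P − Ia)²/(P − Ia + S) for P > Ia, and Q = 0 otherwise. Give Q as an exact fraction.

Q = 3143529/1127785 in ≈ 2.787 in

AMC II — tabulated CN = 59 applies directly.
Max retention: S = 1000/59 − 10 = 410/59 in (≈ 6.949 in)
Initial abstraction Ia = S/5 = (410/59)/5 = 82/59 ≈ 1.390 in
Since P=7.400 > Ia=1.390: effective rainfall P−Ia = 1773/295 in
Runoff Q = (P−Ia)²/(P−Ia+S) = (6.010)²/(6.010+6.949) = 3143529/1127785 ≈ 2.787 in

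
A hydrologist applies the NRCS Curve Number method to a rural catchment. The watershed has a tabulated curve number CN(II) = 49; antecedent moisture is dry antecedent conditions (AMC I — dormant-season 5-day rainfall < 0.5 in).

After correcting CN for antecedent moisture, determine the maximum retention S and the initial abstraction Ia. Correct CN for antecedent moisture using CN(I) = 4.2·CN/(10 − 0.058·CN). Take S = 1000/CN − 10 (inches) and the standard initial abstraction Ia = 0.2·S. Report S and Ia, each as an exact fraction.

S = 8500/343 in ≈ 24.781 in; Ia = 1700/343 in ≈ 4.956 in

Dry (AMC I): CN(I) = 4.2·49/(10 − 0.058·49) = (1029/5)/(3579/500) = 34300/1193 ≈ 28.751
S = 1000/(34300/1193) − 10 = 8500/343 in ≈ 24.781 in
Initial abstraction Ia = S/5 = (8500/343)/5 = 1700/343 ≈ 4.956 in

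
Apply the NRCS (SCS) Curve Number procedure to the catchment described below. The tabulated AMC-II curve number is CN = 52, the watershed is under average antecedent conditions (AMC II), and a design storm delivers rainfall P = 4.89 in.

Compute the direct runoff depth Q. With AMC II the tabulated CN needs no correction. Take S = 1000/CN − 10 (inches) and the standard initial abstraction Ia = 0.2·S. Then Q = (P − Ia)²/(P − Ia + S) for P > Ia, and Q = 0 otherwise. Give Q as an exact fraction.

Q = 1739761/2304900 in ≈ 0.755 in

Average conditions: CN = 52 (no AMC adjustment).
Max retention: S = 1000/52 − 10 = 120/13 in (≈ 9.231 in)
Ia = 0.2·(120/13) = 24/13 in ≈ 1.846 in
P − Ia = 4.890 − 1.846 = 3957/1300 ≈ 3.044 in (> 0, runoff occurs)
Runoff Q = (P−Ia)²/(P−Ia+S) = (3.044)²/(3.044+9.231) = 1739761/2304900 ≈ 0.755 in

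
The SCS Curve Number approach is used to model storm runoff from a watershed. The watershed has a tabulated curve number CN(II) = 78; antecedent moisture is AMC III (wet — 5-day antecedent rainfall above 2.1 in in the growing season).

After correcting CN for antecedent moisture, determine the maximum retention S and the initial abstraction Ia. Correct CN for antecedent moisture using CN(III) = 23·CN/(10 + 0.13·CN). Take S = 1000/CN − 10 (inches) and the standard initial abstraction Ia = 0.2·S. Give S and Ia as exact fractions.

S = 1100/897 in ≈ 1.226 in; Ia = 220/897 in ≈ 0.245 in

CN(III) from CN(II)=78: (23·78)/(10 + 0.13·78) = 89700/1007 ≈ 89.076
Retention S: 1000/CN − 10 with CN=89.076 → S = 1100/897 ≈ 1.226 in
Ia = 0.2S: 0.2·1.226 = 0.245 in (exactly 220/897)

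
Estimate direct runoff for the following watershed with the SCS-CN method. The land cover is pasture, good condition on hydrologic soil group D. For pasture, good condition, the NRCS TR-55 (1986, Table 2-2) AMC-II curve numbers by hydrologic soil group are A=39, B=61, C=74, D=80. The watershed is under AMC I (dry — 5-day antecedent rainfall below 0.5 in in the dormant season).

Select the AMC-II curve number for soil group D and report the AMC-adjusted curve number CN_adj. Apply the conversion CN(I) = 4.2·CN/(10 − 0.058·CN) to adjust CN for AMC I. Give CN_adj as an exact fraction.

CN_adj = 4200/67 ≈ 62.687

NRCS table: pasture, good condition, soil group D → CN(II) = 80
Adjust CN=80 to AMC I: 4.2·80/(10 − 0.058·80) → 336 ÷ (134/25) = 4200/67 ≈ 62.687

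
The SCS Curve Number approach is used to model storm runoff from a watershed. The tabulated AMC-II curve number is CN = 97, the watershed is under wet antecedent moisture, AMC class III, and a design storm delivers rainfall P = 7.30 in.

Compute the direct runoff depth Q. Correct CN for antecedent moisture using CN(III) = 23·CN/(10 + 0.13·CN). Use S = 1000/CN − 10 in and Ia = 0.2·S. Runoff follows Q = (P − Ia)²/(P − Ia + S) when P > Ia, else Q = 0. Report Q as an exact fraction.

Q = 26329281169/3687017530 in ≈ 7.141 in

Wet (AMC III): CN(III) = 23·97/(10 + 0.13·97) = 2231/(2261/100) = 223100/2261 ≈ 98.673
Max retention: S = 1000/(223100/2261) − 10 = 300/2231 in (≈ 0.134 in)
Ia = 0.2S: 0.2·0.134 = 0.027 in (exactly 60/2231)
P − Ia = 7.300 − 0.027 = 162263/22310 ≈ 7.273 in (> 0, runoff occurs)
Runoff Q = (P−Ia)²/(P−Ia+S) = (7.273)²/(7.273+0.134) = 26329281169/3687017530 ≈ 7.141 in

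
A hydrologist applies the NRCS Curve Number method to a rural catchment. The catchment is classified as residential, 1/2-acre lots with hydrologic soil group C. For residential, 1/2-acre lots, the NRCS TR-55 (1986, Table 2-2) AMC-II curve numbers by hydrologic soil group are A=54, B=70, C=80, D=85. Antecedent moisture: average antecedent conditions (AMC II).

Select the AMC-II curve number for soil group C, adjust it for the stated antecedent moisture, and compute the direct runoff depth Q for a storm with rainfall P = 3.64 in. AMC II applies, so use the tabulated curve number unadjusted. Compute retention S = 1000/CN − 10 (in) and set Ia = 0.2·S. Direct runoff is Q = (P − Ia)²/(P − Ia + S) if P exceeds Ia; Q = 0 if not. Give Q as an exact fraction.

NRCS table: residential, 1/2-acre lots, soil group C → CN(II) = 80
Average conditions: CN = 80 (no AMC adjustment).
Retention S: 1000/CN − 10 with CN=80.000 → S = 5/2 ≈ 2.500 in
Initial abstraction Ia = S/5 = (5/2)/5 = 1/2 ≈ 0.500 in
Since P=3.640 > Ia=0.500: effective rainfall P−Ia = 157/50 in
Q: (157/50)² ÷ (141/25) = 24649/14100 in (≈ 1.748 in)

Q = 24649/14100 in ≈ 1.748 in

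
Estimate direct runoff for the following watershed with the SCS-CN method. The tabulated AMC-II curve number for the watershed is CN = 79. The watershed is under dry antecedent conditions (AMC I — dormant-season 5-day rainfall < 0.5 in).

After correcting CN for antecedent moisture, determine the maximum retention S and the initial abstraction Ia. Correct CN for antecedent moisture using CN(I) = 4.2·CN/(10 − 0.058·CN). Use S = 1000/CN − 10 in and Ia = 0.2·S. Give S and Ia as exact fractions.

CN(I) from CN(II)=79: (4.2·79)/(10 − 0.058·79) = 7900/129 ≈ 61.240
Retention S: 1000/CN − 10 with CN=61.240 → S = 500/79 ≈ 6.329 in
Ia = 0.2S: 0.2·6.329 = 1.266 in (exactly 100/79)

S = 500/79 in ≈ 6.329 in; Ia = 100/79 in ≈ 1.266 in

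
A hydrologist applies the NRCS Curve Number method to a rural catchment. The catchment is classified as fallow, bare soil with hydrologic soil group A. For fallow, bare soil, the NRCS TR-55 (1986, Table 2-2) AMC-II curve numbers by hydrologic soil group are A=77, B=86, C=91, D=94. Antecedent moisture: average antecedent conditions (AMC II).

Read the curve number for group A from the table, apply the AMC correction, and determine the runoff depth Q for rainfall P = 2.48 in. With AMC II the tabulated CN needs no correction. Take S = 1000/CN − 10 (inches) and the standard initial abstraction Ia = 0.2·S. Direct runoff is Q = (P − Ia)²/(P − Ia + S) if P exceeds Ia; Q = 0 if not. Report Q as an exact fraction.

Q = 6566688/9022475 in ≈ 0.728 in

NRCS table: fallow, bare soil, soil group A → CN(II) = 77
Average conditions: CN = 77 (no AMC adjustment).
Max retention: S = 1000/77 − 10 = 230/77 in (≈ 2.987 in)
Ia = 0.2·(230/77) = 46/77 in ≈ 0.597 in
Since P=2.480 > Ia=0.597: effective rainfall P−Ia = 3624/1925 in
Runoff Q = (P−Ia)²/(P−Ia+S) = (1.883)²/(1.883+2.987) = 6566688/9022475 ≈ 0.728 in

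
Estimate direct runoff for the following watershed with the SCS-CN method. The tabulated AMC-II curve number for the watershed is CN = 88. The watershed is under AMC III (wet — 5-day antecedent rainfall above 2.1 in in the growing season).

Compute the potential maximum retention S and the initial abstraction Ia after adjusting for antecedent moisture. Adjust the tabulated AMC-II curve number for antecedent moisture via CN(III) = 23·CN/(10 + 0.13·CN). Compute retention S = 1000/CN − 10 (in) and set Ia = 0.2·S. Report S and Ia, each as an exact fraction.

Adjust CN=88 to AMC III: 23·88/(10 + 0.13·88) → 2024 ÷ (536/25) = 6325/67 ≈ 94.403
S = 1000/(6325/67) − 10 = 150/253 in ≈ 0.593 in
Ia = 0.2S: 0.2·0.593 = 0.119 in (exactly 30/253)

S = 150/253 in ≈ 0.593 in; Ia = 30/253 in ≈ 0.119 in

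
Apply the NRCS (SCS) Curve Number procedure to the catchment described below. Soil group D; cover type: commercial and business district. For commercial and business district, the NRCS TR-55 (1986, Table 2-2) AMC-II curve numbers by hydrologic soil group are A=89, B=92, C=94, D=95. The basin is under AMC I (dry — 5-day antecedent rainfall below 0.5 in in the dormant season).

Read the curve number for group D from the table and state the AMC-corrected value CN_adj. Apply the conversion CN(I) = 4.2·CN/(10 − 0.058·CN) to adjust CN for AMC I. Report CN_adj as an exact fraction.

CN_adj = 39900/449 ≈ 88.864

NRCS table: commercial and business district, soil group D → CN(II) = 95
Dry (AMC I): CN(I) = 4.2·95/(10 − 0.058·95) = 399/(449/100) = 39900/449 ≈ 88.864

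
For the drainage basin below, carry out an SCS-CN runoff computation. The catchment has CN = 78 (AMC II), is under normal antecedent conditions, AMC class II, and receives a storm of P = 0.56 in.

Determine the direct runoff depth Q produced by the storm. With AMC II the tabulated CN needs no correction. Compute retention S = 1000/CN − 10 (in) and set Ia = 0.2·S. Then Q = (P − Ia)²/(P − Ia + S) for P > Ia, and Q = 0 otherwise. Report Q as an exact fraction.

Q = 0 in ≈ 0.000 in

Average conditions: CN = 78 (no AMC adjustment).
S = 1000/78 − 10 = 110/39 in ≈ 2.821 in
Ia = 0.2·(110/39) = 22/39 in ≈ 0.564 in
P = 0.560 ≤ Ia = 0.564 in: entire storm abstracted, Q = 0.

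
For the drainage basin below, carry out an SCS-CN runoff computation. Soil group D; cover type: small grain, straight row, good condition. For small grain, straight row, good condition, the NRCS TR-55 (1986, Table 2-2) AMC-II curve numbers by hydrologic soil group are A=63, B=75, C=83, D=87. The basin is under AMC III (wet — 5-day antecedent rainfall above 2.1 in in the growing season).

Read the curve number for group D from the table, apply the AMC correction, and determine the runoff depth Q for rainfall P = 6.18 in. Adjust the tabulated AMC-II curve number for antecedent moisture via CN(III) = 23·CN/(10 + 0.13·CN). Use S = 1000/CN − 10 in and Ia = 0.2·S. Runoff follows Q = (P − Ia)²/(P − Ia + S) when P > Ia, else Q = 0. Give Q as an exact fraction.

NRCS table: small grain, straight row, good condition, soil group D → CN(II) = 87
CN(III) from CN(II)=87: (23·87)/(10 + 0.13·87) = 200100/2131 ≈ 93.900
Retention S: 1000/CN − 10 with CN=93.900 → S = 1300/2001 ≈ 0.650 in
Ia = 0.2·(1300/2001) = 260/2001 in ≈ 0.130 in
Excess rainfall: 6.180 − 0.130 = 6.050 in; P > Ia so Q > 0
Runoff Q = (P−Ia)²/(P−Ia+S) = (6.050)²/(6.050+0.650) = 366398985481/67064415450 ≈ 5.463 in

Q = 366398985481/67064415450 in ≈ 5.463 in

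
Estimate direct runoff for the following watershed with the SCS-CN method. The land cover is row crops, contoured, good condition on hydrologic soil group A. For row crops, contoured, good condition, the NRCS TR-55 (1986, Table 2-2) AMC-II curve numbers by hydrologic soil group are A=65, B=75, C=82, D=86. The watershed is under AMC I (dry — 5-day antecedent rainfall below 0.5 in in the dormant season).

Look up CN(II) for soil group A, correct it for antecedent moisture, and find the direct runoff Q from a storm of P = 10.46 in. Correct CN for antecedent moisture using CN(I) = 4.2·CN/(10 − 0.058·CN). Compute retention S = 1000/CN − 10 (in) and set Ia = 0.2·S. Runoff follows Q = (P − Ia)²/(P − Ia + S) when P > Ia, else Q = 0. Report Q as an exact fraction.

NRCS table: row crops, contoured, good condition, soil group A → CN(II) = 65
Dry (AMC I): CN(I) = 4.2·65/(10 − 0.058·65) = 273/(623/100) = 3900/89 ≈ 43.820
Retention S: 1000/CN − 10 with CN=43.820 → S = 500/39 ≈ 12.821 in
Initial abstraction Ia = S/5 = (500/39)/5 = 100/39 ≈ 2.564 in
Since P=10.460 > Ia=2.564: effective rainfall P−Ia = 15397/1950 in
Q: (15397/1950)² ÷ (40397/1950) = 237067609/78774150 in (≈ 3.009 in)

Q = 237067609/78774150 in ≈ 3.009 in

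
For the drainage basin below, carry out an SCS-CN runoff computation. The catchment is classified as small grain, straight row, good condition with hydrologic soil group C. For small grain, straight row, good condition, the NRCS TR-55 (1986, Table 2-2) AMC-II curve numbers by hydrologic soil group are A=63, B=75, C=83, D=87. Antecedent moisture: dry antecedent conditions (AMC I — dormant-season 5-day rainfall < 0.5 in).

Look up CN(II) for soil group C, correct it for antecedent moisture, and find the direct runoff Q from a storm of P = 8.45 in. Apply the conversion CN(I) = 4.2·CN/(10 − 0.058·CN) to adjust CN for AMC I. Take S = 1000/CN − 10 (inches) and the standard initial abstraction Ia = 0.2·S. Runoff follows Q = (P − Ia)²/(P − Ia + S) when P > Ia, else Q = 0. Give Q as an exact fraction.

Q = 67895161489/15009565620 in ≈ 4.523 in

NRCS table: small grain, straight row, good condition, soil group C → CN(II) = 83
Adjust CN=83 to AMC I: 4.2·83/(10 − 0.058·83) → (1743/5) ÷ (2593/500) = 174300/2593 ≈ 67.219
Max retention: S = 1000/(174300/2593) − 10 = 8500/1743 in (≈ 4.877 in)
Ia = 0.2S: 0.2·4.877 = 0.975 in (exactly 1700/1743)
Since P=8.450 > Ia=0.975: effective rainfall P−Ia = 260567/34860 in
Q: (260567/34860)² ÷ (430567/34860) = 67895161489/15009565620 in (≈ 4.523 in)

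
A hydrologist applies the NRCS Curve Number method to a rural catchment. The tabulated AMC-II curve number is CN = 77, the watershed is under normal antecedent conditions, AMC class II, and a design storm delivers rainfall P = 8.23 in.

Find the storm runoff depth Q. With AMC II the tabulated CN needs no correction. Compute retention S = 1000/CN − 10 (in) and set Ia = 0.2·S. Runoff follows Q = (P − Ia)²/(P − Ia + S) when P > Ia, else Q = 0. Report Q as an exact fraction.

AMC II — tabulated CN = 77 applies directly.
S = 1000/77 − 10 = 230/77 in ≈ 2.987 in
Initial abstraction Ia = S/5 = (230/77)/5 = 46/77 ≈ 0.597 in
P − Ia = 8.230 − 0.597 = 58771/7700 ≈ 7.633 in (> 0, runoff occurs)
Q: (58771/7700)² ÷ (81771/7700) = 3454030441/629636700 in (≈ 5.486 in)

Q = 3454030441/629636700 in ≈ 5.486 in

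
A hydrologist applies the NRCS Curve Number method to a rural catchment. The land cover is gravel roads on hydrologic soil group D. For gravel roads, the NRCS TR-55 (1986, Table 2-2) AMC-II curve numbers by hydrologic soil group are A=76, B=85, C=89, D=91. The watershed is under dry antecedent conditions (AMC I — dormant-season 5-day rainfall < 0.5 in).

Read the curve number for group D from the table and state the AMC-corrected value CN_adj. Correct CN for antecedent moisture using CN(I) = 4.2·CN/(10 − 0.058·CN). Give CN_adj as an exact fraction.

CN_adj = 63700/787 ≈ 80.940

NRCS table: gravel roads, soil group D → CN(II) = 91
CN(I) from CN(II)=91: (4.2·91)/(10 − 0.058·91) = 63700/787 ≈ 80.940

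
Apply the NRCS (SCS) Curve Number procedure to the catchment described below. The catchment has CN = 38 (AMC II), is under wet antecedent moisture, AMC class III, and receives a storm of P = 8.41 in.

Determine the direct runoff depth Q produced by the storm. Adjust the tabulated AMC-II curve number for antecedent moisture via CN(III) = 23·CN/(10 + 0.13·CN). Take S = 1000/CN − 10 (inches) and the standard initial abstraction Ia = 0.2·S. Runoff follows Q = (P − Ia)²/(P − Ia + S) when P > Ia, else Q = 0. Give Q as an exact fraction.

Wet (AMC III): CN(III) = 23·38/(10 + 0.13·38) = 874/(747/50) = 43700/747 ≈ 58.501
Max retention: S = 1000/(43700/747) − 10 = 3100/437 in (≈ 7.094 in)
Ia = 0.2S: 0.2·7.094 = 1.419 in (exactly 620/437)
Excess rainfall: 8.410 − 1.419 = 6.991 in; P > Ia so Q > 0
Runoff Q = (P−Ia)²/(P−Ia+S) = (6.991)²/(6.991+7.094) = 93340637289/26898092900 ≈ 3.470 in

Q = 93340637289/26898092900 in ≈ 3.470 in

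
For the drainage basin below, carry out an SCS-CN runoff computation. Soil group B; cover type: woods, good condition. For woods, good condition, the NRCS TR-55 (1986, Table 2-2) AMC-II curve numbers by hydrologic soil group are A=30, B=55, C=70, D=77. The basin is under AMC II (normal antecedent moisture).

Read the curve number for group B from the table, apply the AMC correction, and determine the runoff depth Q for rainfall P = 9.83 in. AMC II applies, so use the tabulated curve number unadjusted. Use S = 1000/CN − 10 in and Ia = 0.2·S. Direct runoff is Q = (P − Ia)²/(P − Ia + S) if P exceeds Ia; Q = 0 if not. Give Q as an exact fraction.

NRCS table: woods, good condition, soil group B → CN(II) = 55
CN(II) = 55; AMC II needs no correction.
Max retention: S = 1000/55 − 10 = 90/11 in (≈ 8.182 in)
Initial abstraction Ia = S/5 = (90/11)/5 = 18/11 ≈ 1.636 in
P − Ia = 9.830 − 1.636 = 9013/1100 ≈ 8.194 in (> 0, runoff occurs)
Runoff Q = (P−Ia)²/(P−Ia+S) = (8.194)²/(8.194+8.182) = 81234169/19814300 ≈ 4.100 in

Q = 81234169/19814300 in ≈ 4.100 in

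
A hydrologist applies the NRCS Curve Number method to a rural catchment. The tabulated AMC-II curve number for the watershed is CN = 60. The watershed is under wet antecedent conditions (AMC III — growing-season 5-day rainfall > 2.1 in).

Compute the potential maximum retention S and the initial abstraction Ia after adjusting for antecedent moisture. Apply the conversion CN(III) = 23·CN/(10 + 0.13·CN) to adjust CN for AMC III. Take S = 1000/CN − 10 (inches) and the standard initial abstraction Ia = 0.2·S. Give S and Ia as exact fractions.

Wet (AMC III): CN(III) = 23·60/(10 + 0.13·60) = 1380/(89/5) = 6900/89 ≈ 77.528
S = 1000/(6900/89) − 10 = 200/69 in ≈ 2.899 in
Ia = 0.2·(200/69) = 40/69 in ≈ 0.580 in

S = 200/69 in ≈ 2.899 in; Ia = 40/69 in ≈ 0.580 in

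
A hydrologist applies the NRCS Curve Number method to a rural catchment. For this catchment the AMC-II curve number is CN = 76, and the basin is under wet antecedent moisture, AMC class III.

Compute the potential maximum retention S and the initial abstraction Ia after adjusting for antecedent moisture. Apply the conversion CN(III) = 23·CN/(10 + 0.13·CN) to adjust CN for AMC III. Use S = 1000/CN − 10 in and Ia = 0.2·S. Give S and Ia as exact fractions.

CN(III) from CN(II)=76: (23·76)/(10 + 0.13·76) = 43700/497 ≈ 87.928
Retention S: 1000/CN − 10 with CN=87.928 → S = 600/437 ≈ 1.373 in
Initial abstraction Ia = S/5 = (600/437)/5 = 120/437 ≈ 0.275 in

S = 600/437 in ≈ 1.373 in; Ia = 120/437 in ≈ 0.275 in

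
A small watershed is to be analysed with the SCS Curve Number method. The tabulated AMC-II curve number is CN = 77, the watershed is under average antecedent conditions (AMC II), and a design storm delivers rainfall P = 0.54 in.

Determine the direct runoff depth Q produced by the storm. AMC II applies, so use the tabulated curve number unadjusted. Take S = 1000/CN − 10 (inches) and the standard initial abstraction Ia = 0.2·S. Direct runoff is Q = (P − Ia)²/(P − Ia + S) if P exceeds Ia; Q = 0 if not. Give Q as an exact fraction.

Q = 0 in ≈ 0.000 in

CN(II) = 77; AMC II needs no correction.
Retention S: 1000/CN − 10 with CN=77.000 → S = 230/77 ≈ 2.987 in
Ia = 0.2S: 0.2·2.987 = 0.597 in (exactly 46/77)
P = 0.540 ≤ Ia = 0.597 in: entire storm abstracted, Q = 0.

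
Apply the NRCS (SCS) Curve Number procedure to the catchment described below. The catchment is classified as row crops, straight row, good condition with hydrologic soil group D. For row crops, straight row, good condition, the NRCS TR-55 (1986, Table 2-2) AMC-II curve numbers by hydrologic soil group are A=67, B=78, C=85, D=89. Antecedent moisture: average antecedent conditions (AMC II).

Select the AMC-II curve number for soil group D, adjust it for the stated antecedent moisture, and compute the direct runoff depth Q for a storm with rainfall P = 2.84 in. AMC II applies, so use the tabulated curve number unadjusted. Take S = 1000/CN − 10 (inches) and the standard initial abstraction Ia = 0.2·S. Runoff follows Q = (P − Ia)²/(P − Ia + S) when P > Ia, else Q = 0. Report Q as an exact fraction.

Q = 33281361/18954775 in ≈ 1.756 in

NRCS table: row crops, straight row, good condition, soil group D → CN(II) = 89
CN(II) = 89; AMC II needs no correction.
Max retention: S = 1000/89 − 10 = 110/89 in (≈ 1.236 in)
Ia = 0.2·(110/89) = 22/89 in ≈ 0.247 in
Since P=2.840 > Ia=0.247: effective rainfall P−Ia = 5769/2225 in
Runoff Q = (P−Ia)²/(P−Ia+S) = (2.593)²/(2.593+1.236) = 33281361/18954775 ≈ 1.756 in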